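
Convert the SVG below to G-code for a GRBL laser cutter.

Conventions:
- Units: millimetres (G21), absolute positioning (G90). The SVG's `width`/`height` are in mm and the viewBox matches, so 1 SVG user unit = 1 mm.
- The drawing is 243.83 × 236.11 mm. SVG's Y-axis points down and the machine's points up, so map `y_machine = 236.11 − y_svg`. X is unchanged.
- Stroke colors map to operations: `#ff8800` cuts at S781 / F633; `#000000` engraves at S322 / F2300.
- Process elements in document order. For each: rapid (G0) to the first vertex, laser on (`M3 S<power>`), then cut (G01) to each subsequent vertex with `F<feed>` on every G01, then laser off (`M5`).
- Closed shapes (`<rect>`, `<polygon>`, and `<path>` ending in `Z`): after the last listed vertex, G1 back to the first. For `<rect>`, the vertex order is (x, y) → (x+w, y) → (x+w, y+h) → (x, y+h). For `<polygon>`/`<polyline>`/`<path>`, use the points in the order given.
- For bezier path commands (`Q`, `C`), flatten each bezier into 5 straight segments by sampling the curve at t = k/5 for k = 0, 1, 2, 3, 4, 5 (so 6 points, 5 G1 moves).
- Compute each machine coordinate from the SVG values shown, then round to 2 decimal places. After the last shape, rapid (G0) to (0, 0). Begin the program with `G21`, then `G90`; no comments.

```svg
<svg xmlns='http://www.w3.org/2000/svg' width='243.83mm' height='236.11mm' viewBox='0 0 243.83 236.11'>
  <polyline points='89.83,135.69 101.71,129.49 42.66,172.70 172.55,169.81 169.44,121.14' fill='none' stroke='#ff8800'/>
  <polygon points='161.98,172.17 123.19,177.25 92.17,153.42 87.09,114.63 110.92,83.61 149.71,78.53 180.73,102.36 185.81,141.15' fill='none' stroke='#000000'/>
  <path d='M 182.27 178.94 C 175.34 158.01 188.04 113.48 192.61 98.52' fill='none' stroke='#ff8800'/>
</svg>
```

Since the viewBox matches the mm dimensions, user units are millimetres directly. The only transform is the Y-flip y_m = 236.11 − y_svg.

Shape 1 is a open polyline drawn with `<polyline>`. Its stroke #ff8800 means cut at S781, F633. After flipping Y the toolpath is (89.83,100.42) → (101.71,106.62) → (42.66,63.41) → (172.55,66.30) → (169.44,114.97).

Shape 2 is a regular polygon drawn with `<polygon>`. Its stroke #000000 means engrave at S322, F2300. After flipping Y the toolpath is (161.98,63.94) → (123.19,58.86) → (92.17,82.69) → (87.09,121.48) → (110.92,152.50) → (149.71,157.58) → (180.73,133.75) → (185.81,94.96) → (161.98,63.94), returning to the start.

Shape 3 is a cubic bezier drawn with `<path>`. Its stroke #ff8800 means cut at S781, F633. After flipping Y the toolpath is (182.27,57.17) → (180.25,72.13) → (181.60,90.21) → (185.00,108.85) → (189.11,125.49) → (192.61,137.59).

G21
G90
G0 X89.83 Y100.42
M3 S781
G01 X101.71 Y106.62 F633
G01 X42.66 Y63.41 F633
G01 X172.55 Y66.30 F633
G01 X169.44 Y114.97 F633
M5
G0 X161.98 Y63.94
M3 S322
G01 X123.19 Y58.86 F2300
G01 X92.17 Y82.69 F2300
G01 X87.09 Y121.48 F2300
G01 X110.92 Y152.50 F2300
G01 X149.71 Y157.58 F2300
G01 X180.73 Y133.75 F2300
G01 X185.81 Y94.96 F2300
G01 X161.98 Y63.94 F2300
M5
G0 X182.27 Y57.17
M3 S781
G01 X180.25 Y72.13 F633
G01 X181.60 Y90.21 F633
G01 X185.00 Y108.85 F633
G01 X189.11 Y125.49 F633
G01 X192.61 Y137.59 F633
M5
G0 X0.00 Y0.00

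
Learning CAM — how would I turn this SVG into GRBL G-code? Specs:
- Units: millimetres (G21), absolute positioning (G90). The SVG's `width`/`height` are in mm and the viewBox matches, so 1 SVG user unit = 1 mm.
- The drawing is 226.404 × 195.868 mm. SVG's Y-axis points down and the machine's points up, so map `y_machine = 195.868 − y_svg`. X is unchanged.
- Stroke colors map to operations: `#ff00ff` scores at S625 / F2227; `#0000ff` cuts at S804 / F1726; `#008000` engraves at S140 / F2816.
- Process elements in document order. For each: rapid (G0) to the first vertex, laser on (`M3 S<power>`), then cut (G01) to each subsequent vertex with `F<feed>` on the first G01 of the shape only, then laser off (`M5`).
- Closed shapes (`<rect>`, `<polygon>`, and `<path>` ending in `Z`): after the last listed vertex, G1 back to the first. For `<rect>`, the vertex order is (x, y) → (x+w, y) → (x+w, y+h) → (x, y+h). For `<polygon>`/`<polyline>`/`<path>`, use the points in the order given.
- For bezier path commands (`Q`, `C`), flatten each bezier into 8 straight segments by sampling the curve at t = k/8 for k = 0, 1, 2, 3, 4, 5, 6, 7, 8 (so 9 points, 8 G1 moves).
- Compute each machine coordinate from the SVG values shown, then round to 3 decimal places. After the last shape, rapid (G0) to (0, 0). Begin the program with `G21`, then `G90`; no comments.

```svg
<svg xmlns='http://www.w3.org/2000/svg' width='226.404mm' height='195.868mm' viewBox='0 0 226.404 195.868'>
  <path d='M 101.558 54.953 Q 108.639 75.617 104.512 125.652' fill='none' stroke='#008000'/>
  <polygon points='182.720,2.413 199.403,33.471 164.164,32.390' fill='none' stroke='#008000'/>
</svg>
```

G21
G90
G0 X101.558 Y140.915
M3 S140
G01 X103.153 Y135.290 F2816
G01 X104.398 Y128.747
G01 X105.293 Y121.287
G01 X105.837 Y112.908
G01 X106.031 Y103.612
G01 X105.875 Y93.398
G01 X105.369 Y82.266
G01 X104.512 Y70.216
M5
G0 X182.720 Y193.455
M3 S140
G01 X199.403 Y162.397 F2816
G01 X164.164 Y163.478
G01 X182.720 Y193.455
M5
G0 X0.000 Y0.000

viewBox `0 0 226.404 195.868` with mm width/height → 1 unit = 1 mm. Flip: y_m = 195.868 − y_svg.

**Shape 1** — `<path>` quadratic bezier, stroke `#008000` → engrave (S140, F2816). Control points (SVG): P0=(101.558,54.953), P1=(108.639,75.617), P2=(104.512,125.652); sampled at t=k/8. Machine vertices: (101.558,140.915) → (103.153,135.290) → (104.398,128.747) → (105.293,121.287) → (105.837,112.908) → (106.031,103.612) → (105.875,93.398) → (105.369,82.266) → (104.512,70.216). Open path.

**Shape 2** — `<polygon>` regular polygon, stroke `#008000` → engrave (S140, F2816). Machine vertices: (182.720,193.455) → (199.403,162.397) → (164.164,163.478) → (182.720,193.455). Closed: final G1 returns to the first vertex.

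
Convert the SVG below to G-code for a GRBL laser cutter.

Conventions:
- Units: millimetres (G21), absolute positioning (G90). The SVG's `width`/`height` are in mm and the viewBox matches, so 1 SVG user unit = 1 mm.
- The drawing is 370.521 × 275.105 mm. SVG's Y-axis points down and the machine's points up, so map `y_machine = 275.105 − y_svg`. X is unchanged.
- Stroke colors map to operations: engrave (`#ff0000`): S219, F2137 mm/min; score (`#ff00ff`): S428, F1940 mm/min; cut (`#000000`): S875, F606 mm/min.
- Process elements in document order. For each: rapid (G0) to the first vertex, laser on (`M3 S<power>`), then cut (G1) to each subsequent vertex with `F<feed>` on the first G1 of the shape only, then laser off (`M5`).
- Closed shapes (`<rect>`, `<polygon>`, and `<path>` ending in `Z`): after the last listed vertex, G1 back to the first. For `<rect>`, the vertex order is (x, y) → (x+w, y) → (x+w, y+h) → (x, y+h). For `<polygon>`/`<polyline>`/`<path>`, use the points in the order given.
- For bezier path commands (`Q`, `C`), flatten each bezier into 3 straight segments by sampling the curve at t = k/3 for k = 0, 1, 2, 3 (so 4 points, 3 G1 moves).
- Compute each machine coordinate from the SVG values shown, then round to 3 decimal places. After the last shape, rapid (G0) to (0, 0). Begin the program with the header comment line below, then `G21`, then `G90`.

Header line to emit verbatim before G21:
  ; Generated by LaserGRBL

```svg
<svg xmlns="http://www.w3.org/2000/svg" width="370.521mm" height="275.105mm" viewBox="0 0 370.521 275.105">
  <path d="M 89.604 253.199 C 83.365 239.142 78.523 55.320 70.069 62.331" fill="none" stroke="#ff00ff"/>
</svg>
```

1 u = 1 mm; y_m = 275.105 − y.

[1] `<path>` cubic bezier, #ff00ff→score S428 F1940: (89.604,21.906) → (83.645,79.196) → (77.505,169.529) → (70.069,212.774)

; Generated by LaserGRBL
G21
G90
G0 X89.604 Y21.906
M3 S428
G1 X83.645 Y79.196 F1940
G1 X77.505 Y169.529
G1 X70.069 Y212.774
M5
G0 X0.000 Y0.000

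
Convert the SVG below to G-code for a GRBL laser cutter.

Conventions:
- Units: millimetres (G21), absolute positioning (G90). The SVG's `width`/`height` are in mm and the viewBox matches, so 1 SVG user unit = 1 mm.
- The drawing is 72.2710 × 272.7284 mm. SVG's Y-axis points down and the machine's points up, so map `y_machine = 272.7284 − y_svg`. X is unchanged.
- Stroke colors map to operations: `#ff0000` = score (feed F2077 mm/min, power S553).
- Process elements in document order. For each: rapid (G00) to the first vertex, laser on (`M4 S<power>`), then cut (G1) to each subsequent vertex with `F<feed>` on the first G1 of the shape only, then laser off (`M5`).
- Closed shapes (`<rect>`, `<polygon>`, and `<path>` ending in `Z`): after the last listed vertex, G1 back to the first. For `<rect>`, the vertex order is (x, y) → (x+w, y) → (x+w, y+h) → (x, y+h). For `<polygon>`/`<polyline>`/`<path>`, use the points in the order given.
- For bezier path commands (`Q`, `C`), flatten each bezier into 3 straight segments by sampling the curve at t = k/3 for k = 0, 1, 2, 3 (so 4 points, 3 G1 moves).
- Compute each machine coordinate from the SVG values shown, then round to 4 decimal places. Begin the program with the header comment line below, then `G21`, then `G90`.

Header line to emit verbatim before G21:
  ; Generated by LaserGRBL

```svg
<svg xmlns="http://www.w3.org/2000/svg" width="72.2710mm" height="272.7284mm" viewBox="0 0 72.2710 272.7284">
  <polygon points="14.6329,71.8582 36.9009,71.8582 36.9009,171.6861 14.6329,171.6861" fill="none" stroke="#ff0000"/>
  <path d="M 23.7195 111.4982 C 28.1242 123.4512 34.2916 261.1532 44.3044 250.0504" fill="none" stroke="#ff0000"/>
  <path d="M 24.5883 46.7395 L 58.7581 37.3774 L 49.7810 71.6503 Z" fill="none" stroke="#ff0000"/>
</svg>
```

; Generated by LaserGRBL
G21
G90
G00 X14.6329 Y200.8702
M4 S553
G1 X36.9009 Y200.8702 F2077
G1 X36.9009 Y101.0423
G1 X14.6329 Y101.0423
G1 X14.6329 Y200.8702
M5
G00 X23.7195 Y161.2302
M4 S553
G1 X28.7889 Y117.5295 F2077
G1 X35.4963 Y51.0081
G1 X44.3044 Y22.6780
M5
G00 X24.5883 Y225.9889
M4 S553
G1 X58.7581 Y235.3510 F2077
G1 X49.7810 Y201.0781
G1 X24.5883 Y225.9889
M5

1 u = 1 mm; y_m = 272.7284 − y.

[1] `<polygon>` rectangle, #ff0000→score S553 F2077: (14.6329,200.8702) → (36.9009,200.8702) → (36.9009,101.0423) → (14.6329,101.0423) → (14.6329,200.8702) (closed)

[2] `<path>` cubic bezier, #ff0000→score S553 F2077: (23.7195,161.2302) → (28.7889,117.5295) → (35.4963,51.0081) → (44.3044,22.6780)

[3] `<path>` regular polygon, #ff0000→score S553 F2077: (24.5883,225.9889) → (58.7581,235.3510) → (49.7810,201.0781) → (24.5883,225.9889) (closed)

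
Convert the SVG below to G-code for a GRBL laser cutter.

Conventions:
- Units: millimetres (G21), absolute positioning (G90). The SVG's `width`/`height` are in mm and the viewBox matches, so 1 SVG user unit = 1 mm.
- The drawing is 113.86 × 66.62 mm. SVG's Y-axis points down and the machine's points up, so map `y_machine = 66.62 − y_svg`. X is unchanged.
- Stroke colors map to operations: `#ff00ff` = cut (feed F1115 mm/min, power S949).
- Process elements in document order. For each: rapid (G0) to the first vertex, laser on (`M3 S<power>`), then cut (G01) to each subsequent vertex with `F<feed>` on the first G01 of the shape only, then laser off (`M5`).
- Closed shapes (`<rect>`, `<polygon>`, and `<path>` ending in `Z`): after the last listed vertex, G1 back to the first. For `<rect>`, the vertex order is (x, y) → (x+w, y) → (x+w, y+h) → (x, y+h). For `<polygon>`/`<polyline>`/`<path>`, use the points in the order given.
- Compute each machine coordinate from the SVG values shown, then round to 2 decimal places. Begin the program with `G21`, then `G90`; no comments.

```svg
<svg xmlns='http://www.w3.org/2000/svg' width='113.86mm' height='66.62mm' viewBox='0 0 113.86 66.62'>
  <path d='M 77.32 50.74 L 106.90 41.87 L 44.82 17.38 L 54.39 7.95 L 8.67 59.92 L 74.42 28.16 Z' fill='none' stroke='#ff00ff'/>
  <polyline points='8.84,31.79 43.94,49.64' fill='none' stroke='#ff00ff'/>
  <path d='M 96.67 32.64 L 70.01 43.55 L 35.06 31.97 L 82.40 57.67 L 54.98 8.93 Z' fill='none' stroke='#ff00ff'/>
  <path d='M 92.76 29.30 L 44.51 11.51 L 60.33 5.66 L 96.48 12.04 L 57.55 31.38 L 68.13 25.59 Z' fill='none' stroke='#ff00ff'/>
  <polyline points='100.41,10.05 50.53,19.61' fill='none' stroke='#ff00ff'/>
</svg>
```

Since the viewBox matches the mm dimensions, user units are millimetres directly. The only transform is the Y-flip y_m = 66.62 − y_svg.

Shape 1 is a closed polygon drawn with `<path>`. Its stroke #ff00ff means cut at S949, F1115. After flipping Y the toolpath is (77.32,15.88) → (106.90,24.75) → (44.82,49.24) → (54.39,58.67) → (8.67,6.70) → (74.42,38.46) → (77.32,15.88), returning to the start.

Shape 2 is a line segment drawn with `<polyline>`. Its stroke #ff00ff means cut at S949, F1115. After flipping Y the toolpath is (8.84,34.83) → (43.94,16.98).

Shape 3 is a closed polygon drawn with `<path>`. Its stroke #ff00ff means cut at S949, F1115. After flipping Y the toolpath is (96.67,33.98) → (70.01,23.07) → (35.06,34.65) → (82.40,8.95) → (54.98,57.69) → (96.67,33.98), returning to the start.

Shape 4 is a closed polygon drawn with `<path>`. Its stroke #ff00ff means cut at S949, F1115. After flipping Y the toolpath is (92.76,37.32) → (44.51,55.11) → (60.33,60.96) → (96.48,54.58) → (57.55,35.24) → (68.13,41.03) → (92.76,37.32), returning to the start.

Shape 5 is a line segment drawn with `<polyline>`. Its stroke #ff00ff means cut at S949, F1115. After flipping Y the toolpath is (100.41,56.57) → (50.53,47.01).

G21
G90
G0 X77.32 Y15.88
M3 S949
G01 X106.90 Y24.75 F1115
G01 X44.82 Y49.24
G01 X54.39 Y58.67
G01 X8.67 Y6.70
G01 X74.42 Y38.46
G01 X77.32 Y15.88
M5
G0 X8.84 Y34.83
M3 S949
G01 X43.94 Y16.98 F1115
M5
G0 X96.67 Y33.98
M3 S949
G01 X70.01 Y23.07 F1115
G01 X35.06 Y34.65
G01 X82.40 Y8.95
G01 X54.98 Y57.69
G01 X96.67 Y33.98
M5
G0 X92.76 Y37.32
M3 S949
G01 X44.51 Y55.11 F1115
G01 X60.33 Y60.96
G01 X96.48 Y54.58
G01 X57.55 Y35.24
G01 X68.13 Y41.03
G01 X92.76 Y37.32
M5
G0 X100.41 Y56.57
M3 S949
G01 X50.53 Y47.01 F1115
M5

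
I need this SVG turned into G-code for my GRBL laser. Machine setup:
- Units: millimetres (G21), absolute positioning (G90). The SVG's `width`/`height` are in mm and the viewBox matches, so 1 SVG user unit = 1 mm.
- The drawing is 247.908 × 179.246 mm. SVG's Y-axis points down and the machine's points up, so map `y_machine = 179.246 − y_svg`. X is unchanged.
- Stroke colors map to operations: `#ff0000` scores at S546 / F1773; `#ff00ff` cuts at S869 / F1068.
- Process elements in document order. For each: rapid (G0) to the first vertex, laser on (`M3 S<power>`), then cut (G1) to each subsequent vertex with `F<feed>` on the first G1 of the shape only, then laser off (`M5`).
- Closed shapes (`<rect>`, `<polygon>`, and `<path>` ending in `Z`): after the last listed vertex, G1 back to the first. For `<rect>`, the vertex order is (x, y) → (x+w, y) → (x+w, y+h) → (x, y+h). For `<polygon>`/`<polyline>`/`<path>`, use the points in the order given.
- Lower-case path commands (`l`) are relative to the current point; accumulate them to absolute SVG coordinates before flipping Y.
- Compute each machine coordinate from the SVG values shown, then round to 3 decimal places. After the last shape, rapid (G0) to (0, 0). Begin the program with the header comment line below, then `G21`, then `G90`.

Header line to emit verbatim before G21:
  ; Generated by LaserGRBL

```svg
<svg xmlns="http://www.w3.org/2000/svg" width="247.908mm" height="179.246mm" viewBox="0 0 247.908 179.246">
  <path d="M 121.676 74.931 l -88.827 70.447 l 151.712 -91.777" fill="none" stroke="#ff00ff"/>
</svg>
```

; Generated by LaserGRBL
G21
G90
G0 X121.676 Y104.315
M3 S869
G1 X32.849 Y33.868 F1068
G1 X184.561 Y125.645
M5
G0 X0.000 Y0.000

viewBox `0 0 247.908 179.246` with mm width/height → 1 unit = 1 mm. Flip: y_m = 179.246 − y_svg.

**Shape 1** — `<path>` open polyline, stroke `#ff00ff` → cut (S869, F1068). Machine vertices: (121.676,104.315) → (32.849,33.868) → (184.561,125.645). Open path.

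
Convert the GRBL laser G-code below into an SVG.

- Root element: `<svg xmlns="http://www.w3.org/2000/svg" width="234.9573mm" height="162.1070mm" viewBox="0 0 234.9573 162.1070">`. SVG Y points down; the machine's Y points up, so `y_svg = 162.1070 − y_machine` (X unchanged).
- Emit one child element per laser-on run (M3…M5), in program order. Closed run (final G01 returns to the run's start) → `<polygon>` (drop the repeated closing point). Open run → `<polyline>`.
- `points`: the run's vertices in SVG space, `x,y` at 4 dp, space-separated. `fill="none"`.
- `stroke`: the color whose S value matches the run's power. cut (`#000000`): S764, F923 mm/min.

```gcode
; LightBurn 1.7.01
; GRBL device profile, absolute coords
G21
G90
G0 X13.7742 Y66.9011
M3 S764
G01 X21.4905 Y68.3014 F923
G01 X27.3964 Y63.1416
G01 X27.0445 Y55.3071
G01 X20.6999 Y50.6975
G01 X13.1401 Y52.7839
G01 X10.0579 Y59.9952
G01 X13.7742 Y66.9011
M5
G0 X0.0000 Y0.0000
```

<svg xmlns="http://www.w3.org/2000/svg" width="234.9573mm" height="162.1070mm" viewBox="0 0 234.9573 162.1070">
  <polygon points="13.7742,95.2059 21.4905,93.8056 27.3964,98.9654 27.0445,106.7999 20.6999,111.4095 13.1401,109.3231 10.0579,102.1118" fill="none" stroke="#000000"/>
</svg>

y_svg = 162.1070 − y_m. Every run uses S764, so all elements get stroke `#000000` (cut).

[1] closed run; points: 13.7742,95.2059 21.4905,93.8056 27.3964,98.9654 27.0445,106.7999 20.6999,111.4095 13.1401,109.3231 10.0579,102.1118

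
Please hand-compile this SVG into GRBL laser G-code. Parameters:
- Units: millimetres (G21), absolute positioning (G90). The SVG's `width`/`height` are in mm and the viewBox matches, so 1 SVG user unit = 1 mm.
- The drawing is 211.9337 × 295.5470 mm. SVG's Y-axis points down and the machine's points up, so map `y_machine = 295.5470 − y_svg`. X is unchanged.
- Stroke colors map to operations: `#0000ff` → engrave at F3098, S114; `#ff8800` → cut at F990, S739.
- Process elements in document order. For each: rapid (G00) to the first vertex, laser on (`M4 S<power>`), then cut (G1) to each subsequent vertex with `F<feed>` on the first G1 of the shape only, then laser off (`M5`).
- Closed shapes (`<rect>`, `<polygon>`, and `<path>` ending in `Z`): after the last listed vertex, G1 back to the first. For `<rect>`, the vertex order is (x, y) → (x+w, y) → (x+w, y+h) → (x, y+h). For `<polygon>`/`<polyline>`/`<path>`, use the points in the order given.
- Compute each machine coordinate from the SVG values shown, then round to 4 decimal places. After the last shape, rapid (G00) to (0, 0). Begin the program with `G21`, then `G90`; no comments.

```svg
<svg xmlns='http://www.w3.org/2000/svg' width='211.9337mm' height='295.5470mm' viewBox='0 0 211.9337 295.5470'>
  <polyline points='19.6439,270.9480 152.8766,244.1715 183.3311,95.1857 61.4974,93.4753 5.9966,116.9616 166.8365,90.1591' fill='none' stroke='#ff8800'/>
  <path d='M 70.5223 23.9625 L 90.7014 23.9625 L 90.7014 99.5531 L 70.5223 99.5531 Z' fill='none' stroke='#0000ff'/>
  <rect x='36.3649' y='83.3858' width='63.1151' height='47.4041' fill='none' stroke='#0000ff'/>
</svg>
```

G21
G90
G00 X19.6439 Y24.5990
M4 S739
G1 X152.8766 Y51.3755 F990
G1 X183.3311 Y200.3613
G1 X61.4974 Y202.0717
G1 X5.9966 Y178.5854
G1 X166.8365 Y205.3879
M5
G00 X70.5223 Y271.5845
M4 S114
G1 X90.7014 Y271.5845 F3098
G1 X90.7014 Y195.9939
G1 X70.5223 Y195.9939
G1 X70.5223 Y271.5845
M5
G00 X36.3649 Y212.1612
M4 S114
G1 X99.4800 Y212.1612 F3098
G1 X99.4800 Y164.7571
G1 X36.3649 Y164.7571
G1 X36.3649 Y212.1612
M5
G00 X0.0000 Y0.0000

1 u = 1 mm; y_m = 295.5470 − y.

[1] `<polyline>` open polyline, #ff8800→cut S739 F990: (19.6439,24.5990) → (152.8766,51.3755) → (183.3311,200.3613) → (61.4974,202.0717) → (5.9966,178.5854) → (166.8365,205.3879)

[2] `<path>` rectangle, #0000ff→engrave S114 F3098: (70.5223,271.5845) → (90.7014,271.5845) → (90.7014,195.9939) → (70.5223,195.9939) → (70.5223,271.5845) (closed)

[3] `<rect>` rectangle, #0000ff→engrave S114 F3098: (36.3649,212.1612) → (99.4800,212.1612) → (99.4800,164.7571) → (36.3649,164.7571) → (36.3649,212.1612) (closed)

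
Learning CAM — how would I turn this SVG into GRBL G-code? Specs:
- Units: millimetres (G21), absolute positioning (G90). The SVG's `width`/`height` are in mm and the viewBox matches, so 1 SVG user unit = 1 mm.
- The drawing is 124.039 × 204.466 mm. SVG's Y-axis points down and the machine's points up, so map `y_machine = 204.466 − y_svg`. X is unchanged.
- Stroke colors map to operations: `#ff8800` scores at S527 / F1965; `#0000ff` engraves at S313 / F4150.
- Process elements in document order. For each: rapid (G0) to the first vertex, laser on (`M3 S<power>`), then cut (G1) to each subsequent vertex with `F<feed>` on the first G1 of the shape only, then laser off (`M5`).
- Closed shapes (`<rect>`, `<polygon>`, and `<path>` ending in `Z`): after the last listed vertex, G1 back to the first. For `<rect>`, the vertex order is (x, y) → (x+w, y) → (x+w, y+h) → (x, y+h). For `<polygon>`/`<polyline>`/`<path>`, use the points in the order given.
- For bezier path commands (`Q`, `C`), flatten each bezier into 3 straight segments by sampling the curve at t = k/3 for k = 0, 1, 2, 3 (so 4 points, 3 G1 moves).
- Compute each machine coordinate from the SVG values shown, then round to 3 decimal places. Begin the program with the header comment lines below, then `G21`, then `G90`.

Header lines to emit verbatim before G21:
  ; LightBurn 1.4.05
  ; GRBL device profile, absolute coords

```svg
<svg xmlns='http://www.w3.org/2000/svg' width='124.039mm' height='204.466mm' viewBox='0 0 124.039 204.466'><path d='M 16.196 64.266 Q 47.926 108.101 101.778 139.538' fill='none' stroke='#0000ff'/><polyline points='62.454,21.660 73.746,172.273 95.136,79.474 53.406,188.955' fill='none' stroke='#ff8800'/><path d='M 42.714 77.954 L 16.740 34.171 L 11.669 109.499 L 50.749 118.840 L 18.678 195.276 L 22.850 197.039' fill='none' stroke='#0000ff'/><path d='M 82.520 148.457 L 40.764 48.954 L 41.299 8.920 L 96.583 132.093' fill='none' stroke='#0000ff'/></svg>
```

1 u = 1 mm; y_m = 204.466 − y.

[1] `<path>` quadratic bezier, #0000ff→engrave S313 F4150: (16.196,140.200) → (39.807,112.354) → (68.335,87.264) → (101.778,64.928)

[2] `<polyline>` open polyline, #ff8800→score S527 F1965: (62.454,182.806) → (73.746,32.193) → (95.136,124.992) → (53.406,15.511)

[3] `<path>` open polyline, #0000ff→engrave S313 F4150: (42.714,126.512) → (16.740,170.295) → (11.669,94.967) → (50.749,85.626) → (18.678,9.190) → (22.850,7.427)

[4] `<path>` open polyline, #0000ff→engrave S313 F4150: (82.520,56.009) → (40.764,155.512) → (41.299,195.546) → (96.583,72.373)

; LightBurn 1.4.05
; GRBL device profile, absolute coords
G21
G90
G0 X16.196 Y140.200
M3 S313
G1 X39.807 Y112.354 F4150
G1 X68.335 Y87.264
G1 X101.778 Y64.928
M5
G0 X62.454 Y182.806
M3 S527
G1 X73.746 Y32.193 F1965
G1 X95.136 Y124.992
G1 X53.406 Y15.511
M5
G0 X42.714 Y126.512
M3 S313
G1 X16.740 Y170.295 F4150
G1 X11.669 Y94.967
G1 X50.749 Y85.626
G1 X18.678 Y9.190
G1 X22.850 Y7.427
M5
G0 X82.520 Y56.009
M3 S313
G1 X40.764 Y155.512 F4150
G1 X41.299 Y195.546
G1 X96.583 Y72.373
M5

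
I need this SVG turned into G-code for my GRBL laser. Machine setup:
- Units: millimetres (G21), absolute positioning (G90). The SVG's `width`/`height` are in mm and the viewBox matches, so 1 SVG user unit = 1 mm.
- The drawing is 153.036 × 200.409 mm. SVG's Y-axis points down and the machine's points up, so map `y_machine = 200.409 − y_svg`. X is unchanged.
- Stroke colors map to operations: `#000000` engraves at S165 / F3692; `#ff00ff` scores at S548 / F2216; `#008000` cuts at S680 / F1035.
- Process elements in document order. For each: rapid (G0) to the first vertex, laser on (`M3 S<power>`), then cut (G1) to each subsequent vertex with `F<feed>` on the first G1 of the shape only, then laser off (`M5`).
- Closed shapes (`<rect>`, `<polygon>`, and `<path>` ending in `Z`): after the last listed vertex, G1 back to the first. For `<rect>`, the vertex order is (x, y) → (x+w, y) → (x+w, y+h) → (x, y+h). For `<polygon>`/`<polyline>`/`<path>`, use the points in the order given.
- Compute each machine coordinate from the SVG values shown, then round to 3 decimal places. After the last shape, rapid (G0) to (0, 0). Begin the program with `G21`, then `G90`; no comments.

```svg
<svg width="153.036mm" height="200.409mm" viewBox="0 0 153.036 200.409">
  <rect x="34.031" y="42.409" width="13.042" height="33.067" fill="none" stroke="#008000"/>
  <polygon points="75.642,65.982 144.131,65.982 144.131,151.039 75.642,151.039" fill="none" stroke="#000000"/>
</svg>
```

G21
G90
G0 X34.031 Y158.000
M3 S680
G1 X47.073 Y158.000 F1035
G1 X47.073 Y124.933
G1 X34.031 Y124.933
G1 X34.031 Y158.000
M5
G0 X75.642 Y134.427
M3 S165
G1 X144.131 Y134.427 F3692
G1 X144.131 Y49.370
G1 X75.642 Y49.370
G1 X75.642 Y134.427
M5
G0 X0.000 Y0.000

viewBox `0 0 153.036 200.409` with mm width/height → 1 unit = 1 mm. Flip: y_m = 200.409 − y_svg.

**Shape 1** — `<rect>` rectangle, stroke `#008000` → cut (S680, F1035). Machine vertices: (34.031,158.000) → (47.073,158.000) → (47.073,124.933) → (34.031,124.933) → (34.031,158.000). Closed: final G1 returns to the first vertex.

**Shape 2** — `<polygon>` rectangle, stroke `#000000` → engrave (S165, F3692). Machine vertices: (75.642,134.427) → (144.131,134.427) → (144.131,49.370) → (75.642,49.370) → (75.642,134.427). Closed: final G1 returns to the first vertex.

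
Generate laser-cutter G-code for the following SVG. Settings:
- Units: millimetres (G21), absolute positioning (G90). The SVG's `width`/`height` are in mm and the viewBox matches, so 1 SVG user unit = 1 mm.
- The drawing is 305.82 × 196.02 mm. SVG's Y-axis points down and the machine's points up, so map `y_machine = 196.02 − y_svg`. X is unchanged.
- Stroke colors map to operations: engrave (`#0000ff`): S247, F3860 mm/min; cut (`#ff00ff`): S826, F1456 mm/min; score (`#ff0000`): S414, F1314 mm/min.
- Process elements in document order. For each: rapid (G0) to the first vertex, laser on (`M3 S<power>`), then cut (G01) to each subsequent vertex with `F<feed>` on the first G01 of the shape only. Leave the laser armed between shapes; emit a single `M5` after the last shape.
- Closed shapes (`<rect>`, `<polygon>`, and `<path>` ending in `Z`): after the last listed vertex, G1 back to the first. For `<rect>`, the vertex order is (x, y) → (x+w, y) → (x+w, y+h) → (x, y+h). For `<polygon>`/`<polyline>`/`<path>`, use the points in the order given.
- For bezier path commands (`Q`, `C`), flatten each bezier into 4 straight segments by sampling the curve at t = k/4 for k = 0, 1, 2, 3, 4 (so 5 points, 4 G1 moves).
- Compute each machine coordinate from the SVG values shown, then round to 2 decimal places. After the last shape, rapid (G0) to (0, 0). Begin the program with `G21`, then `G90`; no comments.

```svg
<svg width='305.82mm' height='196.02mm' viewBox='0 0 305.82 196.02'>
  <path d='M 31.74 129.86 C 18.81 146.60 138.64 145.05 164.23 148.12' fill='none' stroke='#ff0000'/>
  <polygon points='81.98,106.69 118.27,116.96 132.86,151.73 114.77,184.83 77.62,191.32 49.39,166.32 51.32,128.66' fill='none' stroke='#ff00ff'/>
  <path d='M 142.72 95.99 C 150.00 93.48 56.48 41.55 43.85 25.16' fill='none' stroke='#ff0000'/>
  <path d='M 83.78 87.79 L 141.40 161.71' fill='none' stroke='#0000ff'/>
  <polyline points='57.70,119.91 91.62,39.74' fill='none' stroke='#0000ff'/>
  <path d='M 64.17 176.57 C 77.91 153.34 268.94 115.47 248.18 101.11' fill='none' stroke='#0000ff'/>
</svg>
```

G21
G90
G0 X31.74 Y66.16
M3 S414
G01 X43.39 Y56.68 F1314
G01 X83.54 Y51.90
G01 X130.91 Y49.69
G01 X164.23 Y47.90
G0 X81.98 Y89.33
M3 S826
G01 X118.27 Y79.06 F1456
G01 X132.86 Y44.29
G01 X114.77 Y11.19
G01 X77.62 Y4.70
G01 X49.39 Y29.70
G01 X51.32 Y67.36
G01 X81.98 Y89.33
G0 X142.72 Y100.03
M3 S414
G01 X132.12 Y109.85 F1314
G01 X100.75 Y130.24
G01 X65.65 Y153.23
G01 X43.85 Y170.86
G0 X83.78 Y108.23
M3 S247
G01 X141.40 Y34.31 F3860
G0 X57.70 Y76.11
M3 S247
G01 X91.62 Y156.28 F3860
G0 X64.17 Y19.45
M3 S247
G01 X101.64 Y39.02 F3860
G01 X169.11 Y60.51
G01 X230.12 Y80.33
G01 X248.18 Y94.91
M5
G0 X0.00 Y0.00

Since the viewBox matches the mm dimensions, user units are millimetres directly. The only transform is the Y-flip y_m = 196.02 − y_svg.

Shape 1 is a cubic bezier drawn with `<path>`. Its stroke #ff0000 means score at S414, F1314. After flipping Y the toolpath is (31.74,66.16) → (43.39,56.68) → (83.54,51.90) → (130.91,49.69) → (164.23,47.90).

Shape 2 is a regular polygon drawn with `<polygon>`. Its stroke #ff00ff means cut at S826, F1456. After flipping Y the toolpath is (81.98,89.33) → (118.27,79.06) → (132.86,44.29) → (114.77,11.19) → (77.62,4.70) → (49.39,29.70) → (51.32,67.36) → (81.98,89.33), returning to the start.

Shape 3 is a cubic bezier drawn with `<path>`. Its stroke #ff0000 means score at S414, F1314. After flipping Y the toolpath is (142.72,100.03) → (132.12,109.85) → (100.75,130.24) → (65.65,153.23) → (43.85,170.86).

Shape 4 is a line segment drawn with `<path>`. Its stroke #0000ff means engrave at S247, F3860. After flipping Y the toolpath is (83.78,108.23) → (141.40,34.31).

Shape 5 is a line segment drawn with `<polyline>`. Its stroke #0000ff means engrave at S247, F3860. After flipping Y the toolpath is (57.70,76.11) → (91.62,156.28).

Shape 6 is a cubic bezier drawn with `<path>`. Its stroke #0000ff means engrave at S247, F3860. After flipping Y the toolpath is (64.17,19.45) → (101.64,39.02) → (169.11,60.51) → (230.12,80.33) → (248.18,94.91).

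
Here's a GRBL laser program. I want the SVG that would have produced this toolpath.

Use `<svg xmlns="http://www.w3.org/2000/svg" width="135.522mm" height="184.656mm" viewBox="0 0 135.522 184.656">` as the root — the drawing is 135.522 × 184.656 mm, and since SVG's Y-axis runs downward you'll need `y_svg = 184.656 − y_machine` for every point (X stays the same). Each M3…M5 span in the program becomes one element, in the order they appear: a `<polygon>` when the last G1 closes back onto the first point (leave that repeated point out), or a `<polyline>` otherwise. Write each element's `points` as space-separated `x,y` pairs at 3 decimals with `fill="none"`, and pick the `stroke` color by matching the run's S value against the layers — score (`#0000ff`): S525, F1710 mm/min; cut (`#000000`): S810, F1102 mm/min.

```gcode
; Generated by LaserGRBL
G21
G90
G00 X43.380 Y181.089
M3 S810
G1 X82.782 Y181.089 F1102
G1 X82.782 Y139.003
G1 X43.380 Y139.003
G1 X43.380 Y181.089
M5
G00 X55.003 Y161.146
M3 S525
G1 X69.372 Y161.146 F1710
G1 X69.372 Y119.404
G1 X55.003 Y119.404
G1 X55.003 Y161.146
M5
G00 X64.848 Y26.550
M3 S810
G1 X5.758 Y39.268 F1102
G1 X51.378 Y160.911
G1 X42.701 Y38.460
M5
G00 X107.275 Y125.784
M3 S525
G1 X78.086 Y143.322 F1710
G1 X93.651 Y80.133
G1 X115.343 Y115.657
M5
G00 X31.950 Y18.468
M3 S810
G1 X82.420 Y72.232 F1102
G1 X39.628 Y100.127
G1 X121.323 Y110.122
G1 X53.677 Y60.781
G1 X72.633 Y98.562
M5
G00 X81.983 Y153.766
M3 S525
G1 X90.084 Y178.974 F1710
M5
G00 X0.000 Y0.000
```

<svg xmlns="http://www.w3.org/2000/svg" width="135.522mm" height="184.656mm" viewBox="0 0 135.522 184.656">
  <polygon points="43.380,3.567 82.782,3.567 82.782,45.653 43.380,45.653" fill="none" stroke="#000000"/>
  <polygon points="55.003,23.510 69.372,23.510 69.372,65.252 55.003,65.252" fill="none" stroke="#0000ff"/>
  <polyline points="64.848,158.106 5.758,145.388 51.378,23.745 42.701,146.196" fill="none" stroke="#000000"/>
  <polyline points="107.275,58.872 78.086,41.334 93.651,104.523 115.343,68.999" fill="none" stroke="#0000ff"/>
  <polyline points="31.950,166.188 82.420,112.424 39.628,84.529 121.323,74.534 53.677,123.875 72.633,86.094" fill="none" stroke="#000000"/>
  <polyline points="81.983,30.890 90.084,5.682" fill="none" stroke="#0000ff"/>
</svg>

Machine Y-up, SVG Y-down with viewBox height 184.656, so y_svg = 184.656 − y_machine; X carries over.

Run 1: power S810 maps to stroke `#000000` (cut). The run returns to its start, so emit a `<polygon>` with points (Y-flipped): 43.380,3.567 82.782,3.567 82.782,45.653 43.380,45.653.

Run 2: S525 ⇒ score layer `#0000ff`. The run returns to its start, so emit a `<polygon>` with points (Y-flipped): 55.003,23.510 69.372,23.510 69.372,65.252 55.003,65.252.

Run 3: the run's S810 means `#000000` (cut). The run is open, so emit a `<polyline>` with points (Y-flipped): 64.848,158.106 5.758,145.388 51.378,23.745 42.701,146.196.

Run 4: the run's S525 means `#0000ff` (score). The run is open, so emit a `<polyline>` with points (Y-flipped): 107.275,58.872 78.086,41.334 93.651,104.523 115.343,68.999.

Run 5: the run's S810 means `#000000` (cut). The run is open, so emit a `<polyline>` with points (Y-flipped): 31.950,166.188 82.420,112.424 39.628,84.529 121.323,74.534 53.677,123.875 72.633,86.094.

Run 6: S525 ⇒ score layer `#0000ff`. The run is open, so emit a `<polyline>` with points (Y-flipped): 81.983,30.890 90.084,5.682.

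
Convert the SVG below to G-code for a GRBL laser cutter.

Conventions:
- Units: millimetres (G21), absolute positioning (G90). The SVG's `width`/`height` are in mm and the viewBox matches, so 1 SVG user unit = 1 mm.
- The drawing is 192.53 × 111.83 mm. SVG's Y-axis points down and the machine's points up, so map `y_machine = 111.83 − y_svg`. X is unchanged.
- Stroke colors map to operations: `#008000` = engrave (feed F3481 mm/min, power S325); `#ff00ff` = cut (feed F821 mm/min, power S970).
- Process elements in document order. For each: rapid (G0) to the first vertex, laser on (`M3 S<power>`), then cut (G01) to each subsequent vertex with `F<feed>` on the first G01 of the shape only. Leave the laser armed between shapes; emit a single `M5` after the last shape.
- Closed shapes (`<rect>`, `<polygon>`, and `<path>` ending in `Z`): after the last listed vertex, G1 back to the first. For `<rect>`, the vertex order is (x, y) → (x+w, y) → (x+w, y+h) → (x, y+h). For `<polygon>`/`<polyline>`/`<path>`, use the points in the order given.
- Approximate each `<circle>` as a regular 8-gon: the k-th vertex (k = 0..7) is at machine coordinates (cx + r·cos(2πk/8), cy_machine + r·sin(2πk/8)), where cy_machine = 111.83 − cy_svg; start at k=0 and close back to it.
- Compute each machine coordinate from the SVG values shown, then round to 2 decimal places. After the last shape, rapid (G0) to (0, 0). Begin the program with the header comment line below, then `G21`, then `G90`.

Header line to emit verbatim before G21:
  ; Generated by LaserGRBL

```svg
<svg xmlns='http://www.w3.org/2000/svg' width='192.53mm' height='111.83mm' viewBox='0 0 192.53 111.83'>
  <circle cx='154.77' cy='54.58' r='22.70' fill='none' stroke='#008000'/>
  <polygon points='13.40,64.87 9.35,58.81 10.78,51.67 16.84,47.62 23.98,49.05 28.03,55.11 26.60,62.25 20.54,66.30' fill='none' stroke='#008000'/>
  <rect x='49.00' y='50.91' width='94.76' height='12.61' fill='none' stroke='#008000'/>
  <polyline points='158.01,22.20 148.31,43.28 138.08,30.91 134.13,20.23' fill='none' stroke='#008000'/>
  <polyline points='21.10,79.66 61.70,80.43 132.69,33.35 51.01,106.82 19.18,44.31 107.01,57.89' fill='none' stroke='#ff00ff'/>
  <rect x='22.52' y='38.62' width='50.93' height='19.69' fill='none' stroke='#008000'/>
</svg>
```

; Generated by LaserGRBL
G21
G90
G0 X177.47 Y57.25
M3 S325
G01 X170.82 Y73.30 F3481
G01 X154.77 Y79.95
G01 X138.72 Y73.30
G01 X132.07 Y57.25
G01 X138.72 Y41.20
G01 X154.77 Y34.55
G01 X170.82 Y41.20
G01 X177.47 Y57.25
G0 X13.40 Y46.96
M3 S325
G01 X9.35 Y53.02 F3481
G01 X10.78 Y60.16
G01 X16.84 Y64.21
G01 X23.98 Y62.78
G01 X28.03 Y56.72
G01 X26.60 Y49.58
G01 X20.54 Y45.53
G01 X13.40 Y46.96
G0 X49.00 Y60.92
M3 S325
G01 X143.76 Y60.92 F3481
G01 X143.76 Y48.31
G01 X49.00 Y48.31
G01 X49.00 Y60.92
G0 X158.01 Y89.63
M3 S325
G01 X148.31 Y68.55 F3481
G01 X138.08 Y80.92
G01 X134.13 Y91.60
G0 X21.10 Y32.17
M3 S970
G01 X61.70 Y31.40 F821
G01 X132.69 Y78.48
G01 X51.01 Y5.01
G01 X19.18 Y67.52
G01 X107.01 Y53.94
G0 X22.52 Y73.21
M3 S325
G01 X73.45 Y73.21 F3481
G01 X73.45 Y53.52
G01 X22.52 Y53.52
G01 X22.52 Y73.21
M5
G0 X0.00 Y0.00

viewBox `0 0 192.53 111.83` with mm width/height → 1 unit = 1 mm. Flip: y_m = 111.83 − y_svg.

**Shape 1** — `<circle>` circle, stroke `#008000` → engrave (S325, F3481). Machine vertices: (177.47,57.25) → (170.82,73.30) → (154.77,79.95) → (138.72,73.30) → (132.07,57.25) → (138.72,41.20) → (154.77,34.55) → (170.82,41.20) → (177.47,57.25). Closed: final G1 returns to the first vertex.

**Shape 2** — `<polygon>` regular polygon, stroke `#008000` → engrave (S325, F3481). Machine vertices: (13.40,46.96) → (9.35,53.02) → (10.78,60.16) → (16.84,64.21) → (23.98,62.78) → (28.03,56.72) → (26.60,49.58) → (20.54,45.53) → (13.40,46.96). Closed: final G1 returns to the first vertex.

**Shape 3** — `<rect>` rectangle, stroke `#008000` → engrave (S325, F3481). Machine vertices: (49.00,60.92) → (143.76,60.92) → (143.76,48.31) → (49.00,48.31) → (49.00,60.92). Closed: final G1 returns to the first vertex.

**Shape 4** — `<polyline>` open polyline, stroke `#008000` → engrave (S325, F3481). Machine vertices: (158.01,89.63) → (148.31,68.55) → (138.08,80.92) → (134.13,91.60). Open path.

**Shape 5** — `<polyline>` open polyline, stroke `#ff00ff` → cut (S970, F821). Machine vertices: (21.10,32.17) → (61.70,31.40) → (132.69,78.48) → (51.01,5.01) → (19.18,67.52) → (107.01,53.94). Open path.

**Shape 6** — `<rect>` rectangle, stroke `#008000` → engrave (S325, F3481). Machine vertices: (22.52,73.21) → (73.45,73.21) → (73.45,53.52) → (22.52,53.52) → (22.52,73.21). Closed: final G1 returns to the first vertex.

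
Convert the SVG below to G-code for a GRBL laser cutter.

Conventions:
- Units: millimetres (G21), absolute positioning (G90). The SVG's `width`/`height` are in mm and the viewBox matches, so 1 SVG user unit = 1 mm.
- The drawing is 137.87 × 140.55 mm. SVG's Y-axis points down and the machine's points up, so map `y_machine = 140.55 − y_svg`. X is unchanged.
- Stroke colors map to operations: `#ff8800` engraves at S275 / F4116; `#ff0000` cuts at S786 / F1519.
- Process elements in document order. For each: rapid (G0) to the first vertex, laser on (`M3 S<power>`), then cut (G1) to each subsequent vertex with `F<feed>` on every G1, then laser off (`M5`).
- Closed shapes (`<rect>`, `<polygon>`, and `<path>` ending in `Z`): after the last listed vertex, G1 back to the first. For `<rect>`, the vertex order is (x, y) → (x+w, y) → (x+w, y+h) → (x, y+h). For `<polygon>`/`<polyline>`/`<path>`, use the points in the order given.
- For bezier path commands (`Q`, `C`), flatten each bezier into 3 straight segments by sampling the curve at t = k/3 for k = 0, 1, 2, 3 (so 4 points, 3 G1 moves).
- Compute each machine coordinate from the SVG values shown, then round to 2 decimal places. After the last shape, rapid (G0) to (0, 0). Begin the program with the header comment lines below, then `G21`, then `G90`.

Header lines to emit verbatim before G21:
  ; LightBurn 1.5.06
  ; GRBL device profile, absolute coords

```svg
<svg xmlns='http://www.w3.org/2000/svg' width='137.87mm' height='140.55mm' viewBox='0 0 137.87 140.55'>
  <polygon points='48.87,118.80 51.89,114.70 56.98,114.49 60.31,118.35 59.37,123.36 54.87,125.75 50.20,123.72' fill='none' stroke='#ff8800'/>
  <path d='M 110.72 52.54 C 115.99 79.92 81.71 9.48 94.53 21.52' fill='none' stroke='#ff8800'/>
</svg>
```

; LightBurn 1.5.06
; GRBL device profile, absolute coords
G21
G90
G0 X48.87 Y21.75
M3 S275
G1 X51.89 Y25.85 F4116
G1 X56.98 Y26.06 F4116
G1 X60.31 Y22.20 F4116
G1 X59.37 Y17.19 F4116
G1 X54.87 Y14.80 F4116
G1 X50.20 Y16.83 F4116
G1 X48.87 Y21.75 F4116
M5
G0 X110.72 Y88.01
M3 S275
G1 X106.02 Y86.56 F4116
G1 X94.20 Y110.25 F4116
G1 X94.53 Y119.03 F4116
M5
G0 X0.00 Y0.00

Since the viewBox matches the mm dimensions, user units are millimetres directly. The only transform is the Y-flip y_m = 140.55 − y_svg.

Shape 1 is a regular polygon drawn with `<polygon>`. Its stroke #ff8800 means engrave at S275, F4116. After flipping Y the toolpath is (48.87,21.75) → (51.89,25.85) → (56.98,26.06) → (60.31,22.20) → (59.37,17.19) → (54.87,14.80) → (50.20,16.83) → (48.87,21.75), returning to the start.

Shape 2 is a cubic bezier drawn with `<path>`. Its stroke #ff8800 means engrave at S275, F4116. After flipping Y the toolpath is (110.72,88.01) → (106.02,86.56) → (94.20,110.25) → (94.53,119.03).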